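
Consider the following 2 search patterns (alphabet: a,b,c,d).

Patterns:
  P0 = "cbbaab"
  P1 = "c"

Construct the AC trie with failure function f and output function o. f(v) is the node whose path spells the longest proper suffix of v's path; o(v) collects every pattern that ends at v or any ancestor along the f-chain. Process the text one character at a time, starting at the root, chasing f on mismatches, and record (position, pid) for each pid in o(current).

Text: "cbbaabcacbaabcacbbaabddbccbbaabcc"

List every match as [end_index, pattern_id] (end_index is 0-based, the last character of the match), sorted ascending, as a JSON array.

Construct AC machine:
Trie (insert patterns):
  0='ε' goto c→1
  1='c' goto b→2  ←P1
  2='cb' goto b→3
  3='cbb' goto a→4
  4='cbba' goto a→5
  5='cbbaa' goto b→6
  6='cbbaab' goto ·  ←P0

Failure links (BFS by depth):
  fail(1) 'c': from fail(0)=0 chase 'c': 0 ⇒ 0;  out={1}∪out(0)={1}
  fail(2) 'cb': from fail(1)=0 chase 'b': 0 ⇒ 0;  out=∅∪out(0)=∅
  fail(3) 'cbb': from fail(2)=0 chase 'b': 0 ⇒ 0;  out=∅∪out(0)=∅
  fail(4) 'cbba': from fail(3)=0 chase 'a': 0 ⇒ 0;  out=∅∪out(0)=∅
  fail(5) 'cbbaa': from fail(4)=0 chase 'a': 0 ⇒ 0;  out=∅∪out(0)=∅
  fail(6) 'cbbaab': from fail(5)=0 chase 'b': 0 ⇒ 0;  out={0}∪out(0)={0}

Run:
pos 0 'c': at 1  ** P1@[0:0]
pos 1 'b': at 2
pos 2 'b': at 3
pos 3 'a': at 4
pos 4 'a': at 5
pos 5 'b': at 6  ** P0@[0:5]
pos 6 'c': at 1 ·f  ** P1@[6:6]
pos 7 'a': at 0 ·f
pos 8 'c': at 1  ** P1@[8:8]
pos 9 'b': at 2
pos 10 'a': at 0 ·f
pos 11 'a': at 0
pos 12 'b': at 0
pos 13 'c': at 1  ** P1@[13:13]
pos 14 'a': at 0 ·f
pos 15 'c': at 1  ** P1@[15:15]
pos 16 'b': at 2
pos 17 'b': at 3
pos 18 'a': at 4
pos 19 'a': at 5
pos 20 'b': at 6  ** P0@[15:20]
pos 21 'd': at 0 ·f
pos 22 'd': at 0
pos 23 'b': at 0
pos 24 'c': at 1  ** P1@[24:24]
pos 25 'c': at 1 ·f  ** P1@[25:25]
pos 26 'b': at 2
pos 27 'b': at 3
pos 28 'a': at 4
pos 29 'a': at 5
pos 30 'b': at 6  ** P0@[25:30]
pos 31 'c': at 1 ·f  ** P1@[31:31]
pos 32 'c': at 1 ·f  ** P1@[32:32]

All matches (sorted): [[0,1],[5,0],[6,1],[8,1],[13,1],[15,1],[20,0],[24,1],[25,1],[30,0],[31,1],[32,1]]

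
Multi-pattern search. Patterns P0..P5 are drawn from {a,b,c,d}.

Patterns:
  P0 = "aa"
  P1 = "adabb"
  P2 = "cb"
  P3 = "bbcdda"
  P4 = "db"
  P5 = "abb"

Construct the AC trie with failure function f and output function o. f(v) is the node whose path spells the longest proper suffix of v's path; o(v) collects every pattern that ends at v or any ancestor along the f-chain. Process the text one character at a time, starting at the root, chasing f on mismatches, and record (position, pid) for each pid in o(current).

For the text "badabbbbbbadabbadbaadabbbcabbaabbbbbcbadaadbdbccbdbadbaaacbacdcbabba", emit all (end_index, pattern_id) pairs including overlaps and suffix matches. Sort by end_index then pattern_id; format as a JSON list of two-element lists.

Build automaton:
Trie (insert patterns):
  n0 'ε': a→1 b→9 c→7 d→15
  n1 'a': a→2 b→17 d→3
  n2 'aa': ·  ←P0
  n3 'ad': a→4
  n4 'ada': b→5
  n5 'adab': b→6
  n6 'adabb': ·  ←P1
  n7 'c': b→8
  n8 'cb': ·  ←P2
  n9 'b': b→10
  n10 'bb': c→11
  n11 'bbc': d→12
  n12 'bbcd': d→13
  n13 'bbcdd': a→14
  n14 'bbcdda': ·  ←P3
  n15 'd': b→16
  n16 'db': ·  ←P4
  n17 'ab': b→18
  n18 'abb': ·  ←P5

BFS fail/out derivation:
  n1('a'): parent n0 fail=0; on 'a' 0 → fail=0;  out ∅∪∅=∅
  n7('c'): parent n0 fail=0; on 'c' 0 → fail=0;  out ∅∪∅=∅
  n9('b'): parent n0 fail=0; on 'b' 0 → fail=0;  out ∅∪∅=∅
  n15('d'): parent n0 fail=0; on 'd' 0 → fail=0;  out ∅∪∅=∅
  n2('aa'): parent n1 fail=0; on 'a' 0 → fail=1;  out {0}∪∅={0}
  n3('ad'): parent n1 fail=0; on 'd' 0 → fail=15;  out ∅∪∅=∅
  n8('cb'): parent n7 fail=0; on 'b' 0 → fail=9;  out {2}∪∅={2}
  n10('bb'): parent n9 fail=0; on 'b' 0 → fail=9;  out ∅∪∅=∅
  n16('db'): parent n15 fail=0; on 'b' 0 → fail=9;  out {4}∪∅={4}
  n17('ab'): parent n1 fail=0; on 'b' 0 → fail=9;  out ∅∪∅=∅
  n4('ada'): parent n3 fail=15; on 'a' 15→0 → fail=1;  out ∅∪∅=∅
  n11('bbc'): parent n10 fail=9; on 'c' 9→0 → fail=7;  out ∅∪∅=∅
  n18('abb'): parent n17 fail=9; on 'b' 9 → fail=10;  out {5}∪∅={5}
  n5('adab'): parent n4 fail=1; on 'b' 1 → fail=17;  out ∅∪∅=∅
  n12('bbcd'): parent n11 fail=7; on 'd' 7→0 → fail=15;  out ∅∪∅=∅
  n6('adabb'): parent n5 fail=17; on 'b' 17 → fail=18;  out {1}∪{5}={1,5}
  n13('bbcdd'): parent n12 fail=15; on 'd' 15→0 → fail=15;  out ∅∪∅=∅
  n14('bbcdda'): parent n13 fail=15; on 'a' 15→0 → fail=1;  out {3}∪∅={3}

Scan:
i=0 'b': node 0→9
i=1 'a': node 9→1 (fail-walked)
i=2 'd': node 1→3
i=3 'a': node 3→4
i=4 'b': node 4→5
i=5 'b': node 5→6  → match P1@[1:5],P5@[3:5]
i=6 'b': node 6→10 (fail-walked)
i=7 'b': node 10→10 (fail-walked)
i=8 'b': node 10→10 (fail-walked)
i=9 'b': node 10→10 (fail-walked)
i=10 'a': node 10→1 (fail-walked)
i=11 'd': node 1→3
i=12 'a': node 3→4
i=13 'b': node 4→5
i=14 'b': node 5→6  → match P1@[10:14],P5@[12:14]
i=15 'a': node 6→1 (fail-walked)
i=16 'd': node 1→3
i=17 'b': node 3→16 (fail-walked)  → match P4@[16:17]
i=18 'a': node 16→1 (fail-walked)
i=19 'a': node 1→2  → match P0@[18:19]
i=20 'd': node 2→3 (fail-walked)
i=21 'a': node 3→4
i=22 'b': node 4→5
i=23 'b': node 5→6  → match P1@[19:23],P5@[21:23]
i=24 'b': node 6→10 (fail-walked)
i=25 'c': node 10→11
i=26 'a': node 11→1 (fail-walked)
i=27 'b': node 1→17
i=28 'b': node 17→18  → match P5@[26:28]
i=29 'a': node 18→1 (fail-walked)
i=30 'a': node 1→2  → match P0@[29:30]
i=31 'b': node 2→17 (fail-walked)
i=32 'b': node 17→18  → match P5@[30:32]
i=33 'b': node 18→10 (fail-walked)
i=34 'b': node 10→10 (fail-walked)
i=35 'b': node 10→10 (fail-walked)
i=36 'c': node 10→11
i=37 'b': node 11→8 (fail-walked)  → match P2@[36:37]
i=38 'a': node 8→1 (fail-walked)
i=39 'd': node 1→3
i=40 'a': node 3→4
i=41 'a': node 4→2 (fail-walked)  → match P0@[40:41]
i=42 'd': node 2→3 (fail-walked)
i=43 'b': node 3→16 (fail-walked)  → match P4@[42:43]
i=44 'd': node 16→15 (fail-walked)
i=45 'b': node 15→16  → match P4@[44:45]
i=46 'c': node 16→7 (fail-walked)
i=47 'c': node 7→7 (fail-walked)
i=48 'b': node 7→8  → match P2@[47:48]
i=49 'd': node 8→15 (fail-walked)
i=50 'b': node 15→16  → match P4@[49:50]
i=51 'a': node 16→1 (fail-walked)
i=52 'd': node 1→3
i=53 'b': node 3→16 (fail-walked)  → match P4@[52:53]
i=54 'a': node 16→1 (fail-walked)
i=55 'a': node 1→2  → match P0@[54:55]
i=56 'a': node 2→2 (fail-walked)  → match P0@[55:56]
i=57 'c': node 2→7 (fail-walked)
i=58 'b': node 7→8  → match P2@[57:58]
i=59 'a': node 8→1 (fail-walked)
i=60 'c': node 1→7 (fail-walked)
i=61 'd': node 7→15 (fail-walked)
i=62 'c': node 15→7 (fail-walked)
i=63 'b': node 7→8  → match P2@[62:63]
i=64 'a': node 8→1 (fail-walked)
i=65 'b': node 1→17
i=66 'b': node 17→18  → match P5@[64:66]
i=67 'a': node 18→1 (fail-walked)

Result: [[5,1],[5,5],[14,1],[14,5],[17,4],[19,0],[23,1],[23,5],[28,5],[30,0],[32,5],[37,2],[41,0],[43,4],[45,4],[48,2],[50,4],[53,4],[55,0],[56,0],[58,2],[63,2],[66,5]]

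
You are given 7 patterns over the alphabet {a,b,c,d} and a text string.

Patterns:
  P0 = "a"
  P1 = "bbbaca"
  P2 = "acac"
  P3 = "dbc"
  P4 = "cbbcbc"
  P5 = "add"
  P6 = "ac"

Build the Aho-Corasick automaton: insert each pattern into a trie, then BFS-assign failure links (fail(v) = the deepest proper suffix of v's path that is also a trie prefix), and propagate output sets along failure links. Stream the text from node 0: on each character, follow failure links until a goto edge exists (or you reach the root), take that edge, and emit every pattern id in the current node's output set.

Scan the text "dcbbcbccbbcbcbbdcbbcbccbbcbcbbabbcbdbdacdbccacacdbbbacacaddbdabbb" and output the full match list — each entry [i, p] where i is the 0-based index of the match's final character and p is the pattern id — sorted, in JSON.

Build:
Trie nodes:
  n0 'ε': a→1 b→2 c→14 d→11
  n1 'a': c→8 d→20  ←P0
  n2 'b': b→3
  n3 'bb': b→4
  n4 'bbb': a→5
  n5 'bbba': c→6
  n6 'bbbac': a→7
  n7 'bbbaca': ·  ←P1
  n8 'ac': a→9  ←P6
  n9 'aca': c→10
  n10 'acac': ·  ←P2
  n11 'd': b→12
  n12 'db': c→13
  n13 'dbc': ·  ←P3
  n14 'c': b→15
  n15 'cb': b→16
  n16 'cbb': c→17
  n17 'cbbc': b→18
  n18 'cbbcb': c→19
  n19 'cbbcbc': ·  ←P4
  n20 'ad': d→21
  n21 'add': ·  ←P5

BFS fail/out derivation:
  n1('a'): parent n0 fail=0; on 'a' 0 → fail=0;  out {0}∪∅={0}
  n2('b'): parent n0 fail=0; on 'b' 0 → fail=0;  out ∅∪∅=∅
  n11('d'): parent n0 fail=0; on 'd' 0 → fail=0;  out ∅∪∅=∅
  n14('c'): parent n0 fail=0; on 'c' 0 → fail=0;  out ∅∪∅=∅
  n3('bb'): parent n2 fail=0; on 'b' 0 → fail=2;  out ∅∪∅=∅
  n8('ac'): parent n1 fail=0; on 'c' 0 → fail=14;  out {6}∪∅={6}
  n12('db'): parent n11 fail=0; on 'b' 0 → fail=2;  out ∅∪∅=∅
  n15('cb'): parent n14 fail=0; on 'b' 0 → fail=2;  out ∅∪∅=∅
  n20('ad'): parent n1 fail=0; on 'd' 0 → fail=11;  out ∅∪∅=∅
  n4('bbb'): parent n3 fail=2; on 'b' 2 → fail=3;  out ∅∪∅=∅
  n9('aca'): parent n8 fail=14; on 'a' 14→0 → fail=1;  out ∅∪{0}={0}
  n13('dbc'): parent n12 fail=2; on 'c' 2→0 → fail=14;  out {3}∪∅={3}
  n16('cbb'): parent n15 fail=2; on 'b' 2 → fail=3;  out ∅∪∅=∅
  n21('add'): parent n20 fail=11; on 'd' 11→0 → fail=11;  out {5}∪∅={5}
  n5('bbba'): parent n4 fail=3; on 'a' 3→2→0 → fail=1;  out ∅∪{0}={0}
  n10('acac'): parent n9 fail=1; on 'c' 1 → fail=8;  out {2}∪{6}={2,6}
  n17('cbbc'): parent n16 fail=3; on 'c' 3→2→0 → fail=14;  out ∅∪∅=∅
  n6('bbbac'): parent n5 fail=1; on 'c' 1 → fail=8;  out ∅∪{6}={6}
  n18('cbbcb'): parent n17 fail=14; on 'b' 14 → fail=15;  out ∅∪∅=∅
  n7('bbbaca'): parent n6 fail=8; on 'a' 8 → fail=9;  out {1}∪{0}={0,1}
  n19('cbbcbc'): parent n18 fail=15; on 'c' 15→2→0 → fail=14;  out {4}∪∅={4}

Scan:
pos 0 'd': at 11
pos 1 'c': at 14 (fail-walked)
pos 2 'b': at 15
pos 3 'b': at 16
pos 4 'c': at 17
pos 5 'b': at 18
pos 6 'c': at 19  ** P4@[1:6]
pos 7 'c': at 14 (fail-walked)
pos 8 'b': at 15
pos 9 'b': at 16
pos 10 'c': at 17
pos 11 'b': at 18
pos 12 'c': at 19  ** P4@[7:12]
pos 13 'b': at 15 (fail-walked)
pos 14 'b': at 16
pos 15 'd': at 11 (fail-walked)
pos 16 'c': at 14 (fail-walked)
pos 17 'b': at 15
pos 18 'b': at 16
pos 19 'c': at 17
pos 20 'b': at 18
pos 21 'c': at 19  ** P4@[16:21]
pos 22 'c': at 14 (fail-walked)
pos 23 'b': at 15
pos 24 'b': at 16
pos 25 'c': at 17
pos 26 'b': at 18
pos 27 'c': at 19  ** P4@[22:27]
pos 28 'b': at 15 (fail-walked)
pos 29 'b': at 16
pos 30 'a': at 1 (fail-walked)  ** P0@[30:30]
pos 31 'b': at 2 (fail-walked)
pos 32 'b': at 3
pos 33 'c': at 14 (fail-walked)
pos 34 'b': at 15
pos 35 'd': at 11 (fail-walked)
pos 36 'b': at 12
pos 37 'd': at 11 (fail-walked)
pos 38 'a': at 1 (fail-walked)  ** P0@[38:38]
pos 39 'c': at 8  ** P6@[38:39]
pos 40 'd': at 11 (fail-walked)
pos 41 'b': at 12
pos 42 'c': at 13  ** P3@[40:42]
pos 43 'c': at 14 (fail-walked)
pos 44 'a': at 1 (fail-walked)  ** P0@[44:44]
pos 45 'c': at 8  ** P6@[44:45]
pos 46 'a': at 9  ** P0@[46:46]
pos 47 'c': at 10  ** P2@[44:47],P6@[46:47]
pos 48 'd': at 11 (fail-walked)
pos 49 'b': at 12
pos 50 'b': at 3 (fail-walked)
pos 51 'b': at 4
pos 52 'a': at 5  ** P0@[52:52]
pos 53 'c': at 6  ** P6@[52:53]
pos 54 'a': at 7  ** P0@[54:54],P1@[49:54]
pos 55 'c': at 10 (fail-walked)  ** P2@[52:55],P6@[54:55]
pos 56 'a': at 9 (fail-walked)  ** P0@[56:56]
pos 57 'd': at 20 (fail-walked)
pos 58 'd': at 21  ** P5@[56:58]
pos 59 'b': at 12 (fail-walked)
pos 60 'd': at 11 (fail-walked)
pos 61 'a': at 1 (fail-walked)  ** P0@[61:61]
pos 62 'b': at 2 (fail-walked)
pos 63 'b': at 3
pos 64 'b': at 4

Matches: [[6,4],[12,4],[21,4],[27,4],[30,0],[38,0],[39,6],[42,3],[44,0],[45,6],[46,0],[47,2],[47,6],[52,0],[53,6],[54,0],[54,1],[55,2],[55,6],[56,0],[58,5],[61,0]]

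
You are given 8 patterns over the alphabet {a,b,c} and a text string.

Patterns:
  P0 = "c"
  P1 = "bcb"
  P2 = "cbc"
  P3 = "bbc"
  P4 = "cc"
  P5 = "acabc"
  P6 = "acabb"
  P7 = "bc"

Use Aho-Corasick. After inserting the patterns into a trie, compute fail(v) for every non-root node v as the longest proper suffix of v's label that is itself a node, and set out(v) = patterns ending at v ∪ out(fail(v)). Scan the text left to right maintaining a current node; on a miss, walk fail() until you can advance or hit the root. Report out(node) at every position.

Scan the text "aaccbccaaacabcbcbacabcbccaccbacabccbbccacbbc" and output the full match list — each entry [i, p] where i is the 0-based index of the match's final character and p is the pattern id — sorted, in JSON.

Build automaton:
Trie nodes:
  0='ε' goto a→10 b→2 c→1
  1='c' goto b→5 c→9  [P0 ends]
  2='b' goto b→7 c→3
  3='bc' goto b→4  [P7 ends]
  4='bcb' goto ·  [P1 ends]
  5='cb' goto c→6
  6='cbc' goto ·  [P2 ends]
  7='bb' goto c→8
  8='bbc' goto ·  [P3 ends]
  9='cc' goto ·  [P4 ends]
  10='a' goto c→11
  11='ac' goto a→12
  12='aca' goto b→13
  13='acab' goto b→15 c→14
  14='acabc' goto ·  [P5 ends]
  15='acabb' goto ·  [P6 ends]

BFS fail/out derivation:
  n1('c'): parent n0 fail=0; on 'c' 0 → fail=0;  out {0}∪∅={0}
  n2('b'): parent n0 fail=0; on 'b' 0 → fail=0;  out ∅∪∅=∅
  n10('a'): parent n0 fail=0; on 'a' 0 → fail=0;  out ∅∪∅=∅
  n3('bc'): parent n2 fail=0; on 'c' 0 → fail=1;  out {7}∪{0}={0,7}
  n5('cb'): parent n1 fail=0; on 'b' 0 → fail=2;  out ∅∪∅=∅
  n7('bb'): parent n2 fail=0; on 'b' 0 → fail=2;  out ∅∪∅=∅
  n9('cc'): parent n1 fail=0; on 'c' 0 → fail=1;  out {4}∪{0}={0,4}
  n11('ac'): parent n10 fail=0; on 'c' 0 → fail=1;  out ∅∪{0}={0}
  n4('bcb'): parent n3 fail=1; on 'b' 1 → fail=5;  out {1}∪∅={1}
  n6('cbc'): parent n5 fail=2; on 'c' 2 → fail=3;  out {2}∪{0,7}={0,2,7}
  n8('bbc'): parent n7 fail=2; on 'c' 2 → fail=3;  out {3}∪{0,7}={0,3,7}
  n12('aca'): parent n11 fail=1; on 'a' 1→0 → fail=10;  out ∅∪∅=∅
  n13('acab'): parent n12 fail=10; on 'b' 10→0 → fail=2;  out ∅∪∅=∅
  n14('acabc'): parent n13 fail=2; on 'c' 2 → fail=3;  out {5}∪{0,7}={0,5,7}
  n15('acabb'): parent n13 fail=2; on 'b' 2 → fail=7;  out {6}∪∅={6}

Scan:
[0] read 'a'  n0⇒n10
[1] read 'a'  n10⇒n10 (fail-walked)
[2] read 'c'  n10⇒n11  → match P0@[2:2]
[3] read 'c'  n11⇒n9 (fail-walked)  → match P0@[3:3],P4@[2:3]
[4] read 'b'  n9⇒n5 (fail-walked)
[5] read 'c'  n5⇒n6  → match P0@[5:5],P2@[3:5],P7@[4:5]
[6] read 'c'  n6⇒n9 (fail-walked)  → match P0@[6:6],P4@[5:6]
[7] read 'a'  n9⇒n10 (fail-walked)
[8] read 'a'  n10⇒n10 (fail-walked)
[9] read 'a'  n10⇒n10 (fail-walked)
[10] read 'c'  n10⇒n11  → match P0@[10:10]
[11] read 'a'  n11⇒n12
[12] read 'b'  n12⇒n13
[13] read 'c'  n13⇒n14  → match P0@[13:13],P5@[9:13],P7@[12:13]
[14] read 'b'  n14⇒n4 (fail-walked)  → match P1@[12:14]
[15] read 'c'  n4⇒n6 (fail-walked)  → match P0@[15:15],P2@[13:15],P7@[14:15]
[16] read 'b'  n6⇒n4 (fail-walked)  → match P1@[14:16]
[17] read 'a'  n4⇒n10 (fail-walked)
[18] read 'c'  n10⇒n11  → match P0@[18:18]
[19] read 'a'  n11⇒n12
[20] read 'b'  n12⇒n13
[21] read 'c'  n13⇒n14  → match P0@[21:21],P5@[17:21],P7@[20:21]
[22] read 'b'  n14⇒n4 (fail-walked)  → match P1@[20:22]
[23] read 'c'  n4⇒n6 (fail-walked)  → match P0@[23:23],P2@[21:23],P7@[22:23]
[24] read 'c'  n6⇒n9 (fail-walked)  → match P0@[24:24],P4@[23:24]
[25] read 'a'  n9⇒n10 (fail-walked)
[26] read 'c'  n10⇒n11  → match P0@[26:26]
[27] read 'c'  n11⇒n9 (fail-walked)  → match P0@[27:27],P4@[26:27]
[28] read 'b'  n9⇒n5 (fail-walked)
[29] read 'a'  n5⇒n10 (fail-walked)
[30] read 'c'  n10⇒n11  → match P0@[30:30]
[31] read 'a'  n11⇒n12
[32] read 'b'  n12⇒n13
[33] read 'c'  n13⇒n14  → match P0@[33:33],P5@[29:33],P7@[32:33]
[34] read 'c'  n14⇒n9 (fail-walked)  → match P0@[34:34],P4@[33:34]
[35] read 'b'  n9⇒n5 (fail-walked)
[36] read 'b'  n5⇒n7 (fail-walked)
[37] read 'c'  n7⇒n8  → match P0@[37:37],P3@[35:37],P7@[36:37]
[38] read 'c'  n8⇒n9 (fail-walked)  → match P0@[38:38],P4@[37:38]
[39] read 'a'  n9⇒n10 (fail-walked)
[40] read 'c'  n10⇒n11  → match P0@[40:40]
[41] read 'b'  n11⇒n5 (fail-walked)
[42] read 'b'  n5⇒n7 (fail-walked)
[43] read 'c'  n7⇒n8  → match P0@[43:43],P3@[41:43],P7@[42:43]

Matches: [[2,0],[3,0],[3,4],[5,0],[5,2],[5,7],[6,0],[6,4],[10,0],[13,0],[13,5],[13,7],[14,1],[15,0],[15,2],[15,7],[16,1],[18,0],[21,0],[21,5],[21,7],[22,1],[23,0],[23,2],[23,7],[24,0],[24,4],[26,0],[27,0],[27,4],[30,0],[33,0],[33,5],[33,7],[34,0],[34,4],[37,0],[37,3],[37,7],[38,0],[38,4],[40,0],[43,0],[43,3],[43,7]]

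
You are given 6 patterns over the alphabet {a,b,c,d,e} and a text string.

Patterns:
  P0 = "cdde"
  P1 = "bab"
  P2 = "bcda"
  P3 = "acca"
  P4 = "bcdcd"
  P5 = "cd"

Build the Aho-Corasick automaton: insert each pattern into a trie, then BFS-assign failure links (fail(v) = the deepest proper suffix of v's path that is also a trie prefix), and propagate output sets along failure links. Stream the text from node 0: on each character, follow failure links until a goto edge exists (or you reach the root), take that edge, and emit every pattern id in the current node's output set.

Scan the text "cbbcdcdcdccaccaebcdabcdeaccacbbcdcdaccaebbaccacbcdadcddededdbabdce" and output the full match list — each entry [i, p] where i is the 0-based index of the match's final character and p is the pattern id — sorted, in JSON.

Construct AC machine:
Trie nodes:
  0='ε' goto a→11 b→5 c→1
  1='c' goto d→2
  2='cd' goto d→3  ←P5
  3='cdd' goto e→4
  4='cdde' goto ·  ←P0
  5='b' goto a→6 c→8
  6='ba' goto b→7
  7='bab' goto ·  ←P1
  8='bc' goto d→9
  9='bcd' goto a→10 c→15
  10='bcda' goto ·  ←P2
  11='a' goto c→12
  12='ac' goto c→13
  13='acc' goto a→14
  14='acca' goto ·  ←P3
  15='bcdc' goto d→16
  16='bcdcd' goto ·  ←P4

Failure links (BFS by depth):
  fail(1) 'c': from fail(0)=0 chase 'c': 0 ⇒ 0;  out=∅∪out(0)=∅
  fail(5) 'b': from fail(0)=0 chase 'b': 0 ⇒ 0;  out=∅∪out(0)=∅
  fail(11) 'a': from fail(0)=0 chase 'a': 0 ⇒ 0;  out=∅∪out(0)=∅
  fail(2) 'cd': from fail(1)=0 chase 'd': 0 ⇒ 0;  out={5}∪out(0)={5}
  fail(6) 'ba': from fail(5)=0 chase 'a': 0 ⇒ 11;  out=∅∪out(11)=∅
  fail(8) 'bc': from fail(5)=0 chase 'c': 0 ⇒ 1;  out=∅∪out(1)=∅
  fail(12) 'ac': from fail(11)=0 chase 'c': 0 ⇒ 1;  out=∅∪out(1)=∅
  fail(3) 'cdd': from fail(2)=0 chase 'd': 0 ⇒ 0;  out=∅∪out(0)=∅
  fail(7) 'bab': from fail(6)=11 chase 'b': 11→0 ⇒ 5;  out={1}∪out(5)={1}
  fail(9) 'bcd': from fail(8)=1 chase 'd': 1 ⇒ 2;  out=∅∪out(2)={5}
  fail(13) 'acc': from fail(12)=1 chase 'c': 1→0 ⇒ 1;  out=∅∪out(1)=∅
  fail(4) 'cdde': from fail(3)=0 chase 'e': 0 ⇒ 0;  out={0}∪out(0)={0}
  fail(10) 'bcda': from fail(9)=2 chase 'a': 2→0 ⇒ 11;  out={2}∪out(11)={2}
  fail(14) 'acca': from fail(13)=1 chase 'a': 1→0 ⇒ 11;  out={3}∪out(11)={3}
  fail(15) 'bcdc': from fail(9)=2 chase 'c': 2→0 ⇒ 1;  out=∅∪out(1)=∅
  fail(16) 'bcdcd': from fail(15)=1 chase 'd': 1 ⇒ 2;  out={4}∪out(2)={4,5}

Run:
i=0 'c': node 0→1
i=1 'b': node 1→5 ·f
i=2 'b': node 5→5 ·f
i=3 'c': node 5→8
i=4 'd': node 8→9  ** P5@[3:4]
i=5 'c': node 9→15
i=6 'd': node 15→16  ** P4@[2:6],P5@[5:6]
i=7 'c': node 16→1 ·f
i=8 'd': node 1→2  ** P5@[7:8]
i=9 'c': node 2→1 ·f
i=10 'c': node 1→1 ·f
i=11 'a': node 1→11 ·f
i=12 'c': node 11→12
i=13 'c': node 12→13
i=14 'a': node 13→14  ** P3@[11:14]
i=15 'e': node 14→0 ·f
i=16 'b': node 0→5
i=17 'c': node 5→8
i=18 'd': node 8→9  ** P5@[17:18]
i=19 'a': node 9→10  ** P2@[16:19]
i=20 'b': node 10→5 ·f
i=21 'c': node 5→8
i=22 'd': node 8→9  ** P5@[21:22]
i=23 'e': node 9→0 ·f
i=24 'a': node 0→11
i=25 'c': node 11→12
i=26 'c': node 12→13
i=27 'a': node 13→14  ** P3@[24:27]
i=28 'c': node 14→12 ·f
i=29 'b': node 12→5 ·f
i=30 'b': node 5→5 ·f
i=31 'c': node 5→8
i=32 'd': node 8→9  ** P5@[31:32]
i=33 'c': node 9→15
i=34 'd': node 15→16  ** P4@[30:34],P5@[33:34]
i=35 'a': node 16→11 ·f
i=36 'c': node 11→12
i=37 'c': node 12→13
i=38 'a': node 13→14  ** P3@[35:38]
i=39 'e': node 14→0 ·f
i=40 'b': node 0→5
i=41 'b': node 5→5 ·f
i=42 'a': node 5→6
i=43 'c': node 6→12 ·f
i=44 'c': node 12→13
i=45 'a': node 13→14  ** P3@[42:45]
i=46 'c': node 14→12 ·f
i=47 'b': node 12→5 ·f
i=48 'c': node 5→8
i=49 'd': node 8→9  ** P5@[48:49]
i=50 'a': node 9→10  ** P2@[47:50]
i=51 'd': node 10→0 ·f
i=52 'c': node 0→1
i=53 'd': node 1→2  ** P5@[52:53]
i=54 'd': node 2→3
i=55 'e': node 3→4  ** P0@[52:55]
i=56 'd': node 4→0 ·f
i=57 'e': node 0→0
i=58 'd': node 0→0
i=59 'd': node 0→0
i=60 'b': node 0→5
i=61 'a': node 5→6
i=62 'b': node 6→7  ** P1@[60:62]
i=63 'd': node 7→0 ·f
i=64 'c': node 0→1
i=65 'e': node 1→0 ·f

Result: [[4,5],[6,4],[6,5],[8,5],[14,3],[18,5],[19,2],[22,5],[27,3],[32,5],[34,4],[34,5],[38,3],[45,3],[49,5],[50,2],[53,5],[55,0],[62,1]]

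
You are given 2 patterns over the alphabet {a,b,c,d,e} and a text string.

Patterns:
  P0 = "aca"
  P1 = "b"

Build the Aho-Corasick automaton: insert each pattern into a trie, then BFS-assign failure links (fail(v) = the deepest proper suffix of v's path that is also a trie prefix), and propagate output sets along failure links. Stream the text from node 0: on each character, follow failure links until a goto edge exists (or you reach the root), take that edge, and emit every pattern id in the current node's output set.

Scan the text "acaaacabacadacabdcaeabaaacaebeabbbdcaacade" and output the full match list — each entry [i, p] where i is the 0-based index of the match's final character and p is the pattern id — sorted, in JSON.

Construct AC machine:
Trie nodes:
  n0 'ε': a→1 b→4
  n1 'a': c→2
  n2 'ac': a→3
  n3 'aca': ·  [P0 ends]
  n4 'b': ·  [P1 ends]

Failure links (BFS by depth):
  fail(1) 'a': from fail(0)=0 chase 'a': 0 ⇒ 0;  out=∅∪out(0)=∅
  fail(4) 'b': from fail(0)=0 chase 'b': 0 ⇒ 0;  out={1}∪out(0)={1}
  fail(2) 'ac': from fail(1)=0 chase 'c': 0 ⇒ 0;  out=∅∪out(0)=∅
  fail(3) 'aca': from fail(2)=0 chase 'a': 0 ⇒ 1;  out={0}∪out(1)={0}

Run:
pos 0 'a': at 1
pos 1 'c': at 2
pos 2 'a': at 3  → match P0@[0:2]
pos 3 'a': at 1 (fail-walked)
pos 4 'a': at 1 (fail-walked)
pos 5 'c': at 2
pos 6 'a': at 3  → match P0@[4:6]
pos 7 'b': at 4 (fail-walked)  → match P1@[7:7]
pos 8 'a': at 1 (fail-walked)
pos 9 'c': at 2
pos 10 'a': at 3  → match P0@[8:10]
pos 11 'd': at 0 (fail-walked)
pos 12 'a': at 1
pos 13 'c': at 2
pos 14 'a': at 3  → match P0@[12:14]
pos 15 'b': at 4 (fail-walked)  → match P1@[15:15]
pos 16 'd': at 0 (fail-walked)
pos 17 'c': at 0
pos 18 'a': at 1
pos 19 'e': at 0 (fail-walked)
pos 20 'a': at 1
pos 21 'b': at 4 (fail-walked)  → match P1@[21:21]
pos 22 'a': at 1 (fail-walked)
pos 23 'a': at 1 (fail-walked)
pos 24 'a': at 1 (fail-walked)
pos 25 'c': at 2
pos 26 'a': at 3  → match P0@[24:26]
pos 27 'e': at 0 (fail-walked)
pos 28 'b': at 4  → match P1@[28:28]
pos 29 'e': at 0 (fail-walked)
pos 30 'a': at 1
pos 31 'b': at 4 (fail-walked)  → match P1@[31:31]
pos 32 'b': at 4 (fail-walked)  → match P1@[32:32]
pos 33 'b': at 4 (fail-walked)  → match P1@[33:33]
pos 34 'd': at 0 (fail-walked)
pos 35 'c': at 0
pos 36 'a': at 1
pos 37 'a': at 1 (fail-walked)
pos 38 'c': at 2
pos 39 'a': at 3  → match P0@[37:39]
pos 40 'd': at 0 (fail-walked)
pos 41 'e': at 0

All matches (sorted): [[2,0],[6,0],[7,1],[10,0],[14,0],[15,1],[21,1],[26,0],[28,1],[31,1],[32,1],[33,1],[39,0]]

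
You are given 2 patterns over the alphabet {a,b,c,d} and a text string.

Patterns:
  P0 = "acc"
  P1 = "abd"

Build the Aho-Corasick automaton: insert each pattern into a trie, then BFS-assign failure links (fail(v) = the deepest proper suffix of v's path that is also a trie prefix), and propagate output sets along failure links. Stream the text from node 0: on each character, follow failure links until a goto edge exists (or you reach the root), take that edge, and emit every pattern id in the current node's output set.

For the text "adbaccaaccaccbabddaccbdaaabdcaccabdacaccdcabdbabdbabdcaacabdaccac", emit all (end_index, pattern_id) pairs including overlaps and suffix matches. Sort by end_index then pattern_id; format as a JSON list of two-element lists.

Build:
Trie nodes:
  0='ε' goto a→1
  1='a' goto b→4 c→2
  2='ac' goto c→3
  3='acc' goto ·  ←P0
  4='ab' goto d→5
  5='abd' goto ·  ←P1

BFS fail/out derivation:
  fail(1) 'a': from fail(0)=0 chase 'a': 0 ⇒ 0;  out=∅∪out(0)=∅
  fail(2) 'ac': from fail(1)=0 chase 'c': 0 ⇒ 0;  out=∅∪out(0)=∅
  fail(4) 'ab': from fail(1)=0 chase 'b': 0 ⇒ 0;  out=∅∪out(0)=∅
  fail(3) 'acc': from fail(2)=0 chase 'c': 0 ⇒ 0;  out={0}∪out(0)={0}
  fail(5) 'abd': from fail(4)=0 chase 'd': 0 ⇒ 0;  out={1}∪out(0)={1}

Text stream:
i=0 'a': node 0→1
i=1 'd': node 1→0 (via fail)
i=2 'b': node 0→0
i=3 'a': node 0→1
i=4 'c': node 1→2
i=5 'c': node 2→3  emit P0@[3:5]
i=6 'a': node 3→1 (via fail)
i=7 'a': node 1→1 (via fail)
i=8 'c': node 1→2
i=9 'c': node 2→3  emit P0@[7:9]
i=10 'a': node 3→1 (via fail)
i=11 'c': node 1→2
i=12 'c': node 2→3  emit P0@[10:12]
i=13 'b': node 3→0 (via fail)
i=14 'a': node 0→1
i=15 'b': node 1→4
i=16 'd': node 4→5  emit P1@[14:16]
i=17 'd': node 5→0 (via fail)
i=18 'a': node 0→1
i=19 'c': node 1→2
i=20 'c': node 2→3  emit P0@[18:20]
i=21 'b': node 3→0 (via fail)
i=22 'd': node 0→0
i=23 'a': node 0→1
i=24 'a': node 1→1 (via fail)
i=25 'a': node 1→1 (via fail)
i=26 'b': node 1→4
i=27 'd': node 4→5  emit P1@[25:27]
i=28 'c': node 5→0 (via fail)
i=29 'a': node 0→1
i=30 'c': node 1→2
i=31 'c': node 2→3  emit P0@[29:31]
i=32 'a': node 3→1 (via fail)
i=33 'b': node 1→4
i=34 'd': node 4→5  emit P1@[32:34]
i=35 'a': node 5→1 (via fail)
i=36 'c': node 1→2
i=37 'a': node 2→1 (via fail)
i=38 'c': node 1→2
i=39 'c': node 2→3  emit P0@[37:39]
i=40 'd': node 3→0 (via fail)
i=41 'c': node 0→0
i=42 'a': node 0→1
i=43 'b': node 1→4
i=44 'd': node 4→5  emit P1@[42:44]
i=45 'b': node 5→0 (via fail)
i=46 'a': node 0→1
i=47 'b': node 1→4
i=48 'd': node 4→5  emit P1@[46:48]
i=49 'b': node 5→0 (via fail)
i=50 'a': node 0→1
i=51 'b': node 1→4
i=52 'd': node 4→5  emit P1@[50:52]
i=53 'c': node 5→0 (via fail)
i=54 'a': node 0→1
i=55 'a': node 1→1 (via fail)
i=56 'c': node 1→2
i=57 'a': node 2→1 (via fail)
i=58 'b': node 1→4
i=59 'd': node 4→5  emit P1@[57:59]
i=60 'a': node 5→1 (via fail)
i=61 'c': node 1→2
i=62 'c': node 2→3  emit P0@[60:62]
i=63 'a': node 3→1 (via fail)
i=64 'c': node 1→2

Matches: [[5,0],[9,0],[12,0],[16,1],[20,0],[27,1],[31,0],[34,1],[39,0],[44,1],[48,1],[52,1],[59,1],[62,0]]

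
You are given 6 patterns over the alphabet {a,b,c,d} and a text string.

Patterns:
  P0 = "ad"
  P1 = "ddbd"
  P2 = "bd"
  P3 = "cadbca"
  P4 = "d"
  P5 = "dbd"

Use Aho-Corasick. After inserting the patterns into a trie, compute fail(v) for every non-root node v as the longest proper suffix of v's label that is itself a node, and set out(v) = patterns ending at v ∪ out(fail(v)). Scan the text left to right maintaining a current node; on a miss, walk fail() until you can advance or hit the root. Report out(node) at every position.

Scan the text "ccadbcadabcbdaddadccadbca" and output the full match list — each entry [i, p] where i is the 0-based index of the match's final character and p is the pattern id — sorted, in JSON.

Build automaton:
Trie nodes:
  n0 'ε': a→1 b→7 c→9 d→3
  n1 'a': d→2
  n2 'ad': ·  ←P0
  n3 'd': b→15 d→4  ←P4
  n4 'dd': b→5
  n5 'ddb': d→6
  n6 'ddbd': ·  ←P1
  n7 'b': d→8
  n8 'bd': ·  ←P2
  n9 'c': a→10
  n10 'ca': d→11
  n11 'cad': b→12
  n12 'cadb': c→13
  n13 'cadbc': a→14
  n14 'cadbca': ·  ←P3
  n15 'db': d→16
  n16 'dbd': ·  ←P5

Failure links (BFS by depth):
  n1('a'): parent n0 fail=0; on 'a' 0 → fail=0;  out ∅∪∅=∅
  n3('d'): parent n0 fail=0; on 'd' 0 → fail=0;  out {4}∪∅={4}
  n7('b'): parent n0 fail=0; on 'b' 0 → fail=0;  out ∅∪∅=∅
  n9('c'): parent n0 fail=0; on 'c' 0 → fail=0;  out ∅∪∅=∅
  n2('ad'): parent n1 fail=0; on 'd' 0 → fail=3;  out {0}∪{4}={0,4}
  n4('dd'): parent n3 fail=0; on 'd' 0 → fail=3;  out ∅∪{4}={4}
  n8('bd'): parent n7 fail=0; on 'd' 0 → fail=3;  out {2}∪{4}={2,4}
  n10('ca'): parent n9 fail=0; on 'a' 0 → fail=1;  out ∅∪∅=∅
  n15('db'): parent n3 fail=0; on 'b' 0 → fail=7;  out ∅∪∅=∅
  n5('ddb'): parent n4 fail=3; on 'b' 3 → fail=15;  out ∅∪∅=∅
  n11('cad'): parent n10 fail=1; on 'd' 1 → fail=2;  out ∅∪{0,4}={0,4}
  n16('dbd'): parent n15 fail=7; on 'd' 7 → fail=8;  out {5}∪{2,4}={2,4,5}
  n6('ddbd'): parent n5 fail=15; on 'd' 15 → fail=16;  out {1}∪{2,4,5}={1,2,4,5}
  n12('cadb'): parent n11 fail=2; on 'b' 2→3 → fail=15;  out ∅∪∅=∅
  n13('cadbc'): parent n12 fail=15; on 'c' 15→7→0 → fail=9;  out ∅∪∅=∅
  n14('cadbca'): parent n13 fail=9; on 'a' 9 → fail=10;  out {3}∪∅={3}

Text stream:
[0] read 'c'  n0⇒n9
[1] read 'c'  n9⇒n9 (via fail)
[2] read 'a'  n9⇒n10
[3] read 'd'  n10⇒n11  emit P0@[2:3],P4@[3:3]
[4] read 'b'  n11⇒n12
[5] read 'c'  n12⇒n13
[6] read 'a'  n13⇒n14  emit P3@[1:6]
[7] read 'd'  n14⇒n11 (via fail)  emit P0@[6:7],P4@[7:7]
[8] read 'a'  n11⇒n1 (via fail)
[9] read 'b'  n1⇒n7 (via fail)
[10] read 'c'  n7⇒n9 (via fail)
[11] read 'b'  n9⇒n7 (via fail)
[12] read 'd'  n7⇒n8  emit P2@[11:12],P4@[12:12]
[13] read 'a'  n8⇒n1 (via fail)
[14] read 'd'  n1⇒n2  emit P0@[13:14],P4@[14:14]
[15] read 'd'  n2⇒n4 (via fail)  emit P4@[15:15]
[16] read 'a'  n4⇒n1 (via fail)
[17] read 'd'  n1⇒n2  emit P0@[16:17],P4@[17:17]
[18] read 'c'  n2⇒n9 (via fail)
[19] read 'c'  n9⇒n9 (via fail)
[20] read 'a'  n9⇒n10
[21] read 'd'  n10⇒n11  emit P0@[20:21],P4@[21:21]
[22] read 'b'  n11⇒n12
[23] read 'c'  n12⇒n13
[24] read 'a'  n13⇒n14  emit P3@[19:24]

Result: [[3,0],[3,4],[6,3],[7,0],[7,4],[12,2],[12,4],[14,0],[14,4],[15,4],[17,0],[17,4],[21,0],[21,4],[24,3]]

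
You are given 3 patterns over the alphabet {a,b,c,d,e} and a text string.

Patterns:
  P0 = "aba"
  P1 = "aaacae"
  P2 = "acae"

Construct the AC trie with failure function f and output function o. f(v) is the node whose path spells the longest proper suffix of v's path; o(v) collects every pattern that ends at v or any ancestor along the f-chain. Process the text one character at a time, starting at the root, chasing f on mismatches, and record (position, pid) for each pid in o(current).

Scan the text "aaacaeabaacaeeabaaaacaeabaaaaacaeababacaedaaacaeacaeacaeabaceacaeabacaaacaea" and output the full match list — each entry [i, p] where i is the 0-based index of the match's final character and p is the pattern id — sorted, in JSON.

Build:
Trie nodes:
  0='ε' goto a→1
  1='a' goto a→4 b→2 c→9
  2='ab' goto a→3
  3='aba' goto ·  ←P0
  4='aa' goto a→5
  5='aaa' goto c→6
  6='aaac' goto a→7
  7='aaaca' goto e→8
  8='aaacae' goto ·  ←P1
  9='ac' goto a→10
  10='aca' goto e→11
  11='acae' goto ·  ←P2

BFS fail/out derivation:
  n1('a'): parent n0 fail=0; on 'a' 0 → fail=0;  out ∅∪∅=∅
  n2('ab'): parent n1 fail=0; on 'b' 0 → fail=0;  out ∅∪∅=∅
  n4('aa'): parent n1 fail=0; on 'a' 0 → fail=1;  out ∅∪∅=∅
  n9('ac'): parent n1 fail=0; on 'c' 0 → fail=0;  out ∅∪∅=∅
  n3('aba'): parent n2 fail=0; on 'a' 0 → fail=1;  out {0}∪∅={0}
  n5('aaa'): parent n4 fail=1; on 'a' 1 → fail=4;  out ∅∪∅=∅
  n10('aca'): parent n9 fail=0; on 'a' 0 → fail=1;  out ∅∪∅=∅
  n6('aaac'): parent n5 fail=4; on 'c' 4→1 → fail=9;  out ∅∪∅=∅
  n11('acae'): parent n10 fail=1; on 'e' 1→0 → fail=0;  out {2}∪∅={2}
  n7('aaaca'): parent n6 fail=9; on 'a' 9 → fail=10;  out ∅∪∅=∅
  n8('aaacae'): parent n7 fail=10; on 'e' 10 → fail=11;  out {1}∪{2}={1,2}

Text stream:
i=0 'a': node 0→1
i=1 'a': node 1→4
i=2 'a': node 4→5
i=3 'c': node 5→6
i=4 'a': node 6→7
i=5 'e': node 7→8  → match P1@[0:5],P2@[2:5]
i=6 'a': node 8→1 ·f
i=7 'b': node 1→2
i=8 'a': node 2→3  → match P0@[6:8]
i=9 'a': node 3→4 ·f
i=10 'c': node 4→9 ·f
i=11 'a': node 9→10
i=12 'e': node 10→11  → match P2@[9:12]
i=13 'e': node 11→0 ·f
i=14 'a': node 0→1
i=15 'b': node 1→2
i=16 'a': node 2→3  → match P0@[14:16]
i=17 'a': node 3→4 ·f
i=18 'a': node 4→5
i=19 'a': node 5→5 ·f
i=20 'c': node 5→6
i=21 'a': node 6→7
i=22 'e': node 7→8  → match P1@[17:22],P2@[19:22]
i=23 'a': node 8→1 ·f
i=24 'b': node 1→2
i=25 'a': node 2→3  → match P0@[23:25]
i=26 'a': node 3→4 ·f
i=27 'a': node 4→5
i=28 'a': node 5→5 ·f
i=29 'a': node 5→5 ·f
i=30 'c': node 5→6
i=31 'a': node 6→7
i=32 'e': node 7→8  → match P1@[27:32],P2@[29:32]
i=33 'a': node 8→1 ·f
i=34 'b': node 1→2
i=35 'a': node 2→3  → match P0@[33:35]
i=36 'b': node 3→2 ·f
i=37 'a': node 2→3  → match P0@[35:37]
i=38 'c': node 3→9 ·f
i=39 'a': node 9→10
i=40 'e': node 10→11  → match P2@[37:40]
i=41 'd': node 11→0 ·f
i=42 'a': node 0→1
i=43 'a': node 1→4
i=44 'a': node 4→5
i=45 'c': node 5→6
i=46 'a': node 6→7
i=47 'e': node 7→8  → match P1@[42:47],P2@[44:47]
i=48 'a': node 8→1 ·f
i=49 'c': node 1→9
i=50 'a': node 9→10
i=51 'e': node 10→11  → match P2@[48:51]
i=52 'a': node 11→1 ·f
i=53 'c': node 1→9
i=54 'a': node 9→10
i=55 'e': node 10→11  → match P2@[52:55]
i=56 'a': node 11→1 ·f
i=57 'b': node 1→2
i=58 'a': node 2→3  → match P0@[56:58]
i=59 'c': node 3→9 ·f
i=60 'e': node 9→0 ·f
i=61 'a': node 0→1
i=62 'c': node 1→9
i=63 'a': node 9→10
i=64 'e': node 10→11  → match P2@[61:64]
i=65 'a': node 11→1 ·f
i=66 'b': node 1→2
i=67 'a': node 2→3  → match P0@[65:67]
i=68 'c': node 3→9 ·f
i=69 'a': node 9→10
i=70 'a': node 10→4 ·f
i=71 'a': node 4→5
i=72 'c': node 5→6
i=73 'a': node 6→7
i=74 'e': node 7→8  → match P1@[69:74],P2@[71:74]
i=75 'a': node 8→1 ·f

All matches (sorted): [[5,1],[5,2],[8,0],[12,2],[16,0],[22,1],[22,2],[25,0],[32,1],[32,2],[35,0],[37,0],[40,2],[47,1],[47,2],[51,2],[55,2],[58,0],[64,2],[67,0],[74,1],[74,2]]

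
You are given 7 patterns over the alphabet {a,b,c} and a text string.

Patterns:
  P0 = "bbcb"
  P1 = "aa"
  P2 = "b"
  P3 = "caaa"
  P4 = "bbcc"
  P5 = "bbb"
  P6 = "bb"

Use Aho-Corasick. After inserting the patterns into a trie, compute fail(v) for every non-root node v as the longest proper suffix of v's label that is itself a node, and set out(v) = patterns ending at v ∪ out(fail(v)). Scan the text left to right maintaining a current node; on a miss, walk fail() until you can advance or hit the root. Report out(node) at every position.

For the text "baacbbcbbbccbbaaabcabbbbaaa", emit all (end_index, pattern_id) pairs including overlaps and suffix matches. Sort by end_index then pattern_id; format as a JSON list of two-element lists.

Build automaton:
Trie nodes:
  0='ε' goto a→5 b→1 c→7
  1='b' goto b→2  ←P2
  2='bb' goto b→12 c→3  ←P6
  3='bbc' goto b→4 c→11
  4='bbcb' goto ·  ←P0
  5='a' goto a→6
  6='aa' goto ·  ←P1
  7='c' goto a→8
  8='ca' goto a→9
  9='caa' goto a→10
  10='caaa' goto ·  ←P3
  11='bbcc' goto ·  ←P4
  12='bbb' goto ·  ←P5

BFS fail/out derivation:
  fail(1) 'b': from fail(0)=0 chase 'b': 0 ⇒ 0;  out={2}∪out(0)={2}
  fail(5) 'a': from fail(0)=0 chase 'a': 0 ⇒ 0;  out=∅∪out(0)=∅
  fail(7) 'c': from fail(0)=0 chase 'c': 0 ⇒ 0;  out=∅∪out(0)=∅
  fail(2) 'bb': from fail(1)=0 chase 'b': 0 ⇒ 1;  out={6}∪out(1)={2,6}
  fail(6) 'aa': from fail(5)=0 chase 'a': 0 ⇒ 5;  out={1}∪out(5)={1}
  fail(8) 'ca': from fail(7)=0 chase 'a': 0 ⇒ 5;  out=∅∪out(5)=∅
  fail(3) 'bbc': from fail(2)=1 chase 'c': 1→0 ⇒ 7;  out=∅∪out(7)=∅
  fail(9) 'caa': from fail(8)=5 chase 'a': 5 ⇒ 6;  out=∅∪out(6)={1}
  fail(12) 'bbb': from fail(2)=1 chase 'b': 1 ⇒ 2;  out={5}∪out(2)={2,5,6}
  fail(4) 'bbcb': from fail(3)=7 chase 'b': 7→0 ⇒ 1;  out={0}∪out(1)={0,2}
  fail(10) 'caaa': from fail(9)=6 chase 'a': 6→5 ⇒ 6;  out={3}∪out(6)={1,3}
  fail(11) 'bbcc': from fail(3)=7 chase 'c': 7→0 ⇒ 7;  out={4}∪out(7)={4}

Text stream:
pos 0 'b': at 1  emit P2@[0:0]
pos 1 'a': at 5 ·f
pos 2 'a': at 6  emit P1@[1:2]
pos 3 'c': at 7 ·f
pos 4 'b': at 1 ·f  emit P2@[4:4]
pos 5 'b': at 2  emit P2@[5:5],P6@[4:5]
pos 6 'c': at 3
pos 7 'b': at 4  emit P0@[4:7],P2@[7:7]
pos 8 'b': at 2 ·f  emit P2@[8:8],P6@[7:8]
pos 9 'b': at 12  emit P2@[9:9],P5@[7:9],P6@[8:9]
pos 10 'c': at 3 ·f
pos 11 'c': at 11  emit P4@[8:11]
pos 12 'b': at 1 ·f  emit P2@[12:12]
pos 13 'b': at 2  emit P2@[13:13],P6@[12:13]
pos 14 'a': at 5 ·f
pos 15 'a': at 6  emit P1@[14:15]
pos 16 'a': at 6 ·f  emit P1@[15:16]
pos 17 'b': at 1 ·f  emit P2@[17:17]
pos 18 'c': at 7 ·f
pos 19 'a': at 8
pos 20 'b': at 1 ·f  emit P2@[20:20]
pos 21 'b': at 2  emit P2@[21:21],P6@[20:21]
pos 22 'b': at 12  emit P2@[22:22],P5@[20:22],P6@[21:22]
pos 23 'b': at 12 ·f  emit P2@[23:23],P5@[21:23],P6@[22:23]
pos 24 'a': at 5 ·f
pos 25 'a': at 6  emit P1@[24:25]
pos 26 'a': at 6 ·f  emit P1@[25:26]

Matches: [[0,2],[2,1],[4,2],[5,2],[5,6],[7,0],[7,2],[8,2],[8,6],[9,2],[9,5],[9,6],[11,4],[12,2],[13,2],[13,6],[15,1],[16,1],[17,2],[20,2],[21,2],[21,6],[22,2],[22,5],[22,6],[23,2],[23,5],[23,6],[25,1],[26,1]]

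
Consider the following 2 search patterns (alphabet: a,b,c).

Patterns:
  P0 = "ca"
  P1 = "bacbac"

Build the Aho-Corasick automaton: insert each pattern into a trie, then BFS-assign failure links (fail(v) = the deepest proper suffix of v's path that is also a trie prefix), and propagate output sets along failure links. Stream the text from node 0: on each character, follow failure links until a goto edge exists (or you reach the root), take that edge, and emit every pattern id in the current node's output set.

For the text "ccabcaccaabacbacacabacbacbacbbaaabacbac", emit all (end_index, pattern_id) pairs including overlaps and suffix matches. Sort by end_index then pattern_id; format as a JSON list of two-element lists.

Build automaton:
Trie (insert patterns):
  n0 'ε': b→3 c→1
  n1 'c': a→2
  n2 'ca': ·  [P0 ends]
  n3 'b': a→4
  n4 'ba': c→5
  n5 'bac': b→6
  n6 'bacb': a→7
  n7 'bacba': c→8
  n8 'bacbac': ·  [P1 ends]

Failure links (BFS by depth):
  n1('c'): parent n0 fail=0; on 'c' 0 → fail=0;  out ∅∪∅=∅
  n3('b'): parent n0 fail=0; on 'b' 0 → fail=0;  out ∅∪∅=∅
  n2('ca'): parent n1 fail=0; on 'a' 0 → fail=0;  out {0}∪∅={0}
  n4('ba'): parent n3 fail=0; on 'a' 0 → fail=0;  out ∅∪∅=∅
  n5('bac'): parent n4 fail=0; on 'c' 0 → fail=1;  out ∅∪∅=∅
  n6('bacb'): parent n5 fail=1; on 'b' 1→0 → fail=3;  out ∅∪∅=∅
  n7('bacba'): parent n6 fail=3; on 'a' 3 → fail=4;  out ∅∪∅=∅
  n8('bacbac'): parent n7 fail=4; on 'c' 4 → fail=5;  out {1}∪∅={1}

Scan:
i=0 'c': node 0→1
i=1 'c': node 1→1 ·f
i=2 'a': node 1→2  emit P0@[1:2]
i=3 'b': node 2→3 ·f
i=4 'c': node 3→1 ·f
i=5 'a': node 1→2  emit P0@[4:5]
i=6 'c': node 2→1 ·f
i=7 'c': node 1→1 ·f
i=8 'a': node 1→2  emit P0@[7:8]
i=9 'a': node 2→0 ·f
i=10 'b': node 0→3
i=11 'a': node 3→4
i=12 'c': node 4→5
i=13 'b': node 5→6
i=14 'a': node 6→7
i=15 'c': node 7→8  emit P1@[10:15]
i=16 'a': node 8→2 ·f  emit P0@[15:16]
i=17 'c': node 2→1 ·f
i=18 'a': node 1→2  emit P0@[17:18]
i=19 'b': node 2→3 ·f
i=20 'a': node 3→4
i=21 'c': node 4→5
i=22 'b': node 5→6
i=23 'a': node 6→7
i=24 'c': node 7→8  emit P1@[19:24]
i=25 'b': node 8→6 ·f
i=26 'a': node 6→7
i=27 'c': node 7→8  emit P1@[22:27]
i=28 'b': node 8→6 ·f
i=29 'b': node 6→3 ·f
i=30 'a': node 3→4
i=31 'a': node 4→0 ·f
i=32 'a': node 0→0
i=33 'b': node 0→3
i=34 'a': node 3→4
i=35 'c': node 4→5
i=36 'b': node 5→6
i=37 'a': node 6→7
i=38 'c': node 7→8  emit P1@[33:38]

All matches (sorted): [[2,0],[5,0],[8,0],[15,1],[16,0],[18,0],[24,1],[27,1],[38,1]]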